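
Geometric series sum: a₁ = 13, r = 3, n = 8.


Sₙ = 13×(3^8 - 1)/(3 - 1)
= 13×(6561 - 1)/2
= 13×6560/2
= 42640

S_8 = 42640


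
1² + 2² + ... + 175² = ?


n = 175
n(n+1)(2n+1)/6 = 175×176×351/6
= 10810800/6 = 1801800

Σk² = 1801800


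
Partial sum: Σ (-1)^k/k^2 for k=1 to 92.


S = -1 + 1/4 - 1/9 + 1/16 - 1/25 + 1/36 - 1/49 + 1/64 ± ...
= -0.8224
(Full series converges to -π²/12 ≈ -0.8225)

S_92 = -0.8224


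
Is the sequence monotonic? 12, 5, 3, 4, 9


Differences: -7, -2, 1, 5
Difference at position 3 is +1 (> 0) but position 1 is -7 (< 0) — sequence both rises and falls
→ NOT monotonic

Not monotonic


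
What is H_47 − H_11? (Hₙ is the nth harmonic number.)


Σₖ₌12^47 1/k = 1/12 + 1/13 + 1/14 + ... + 1/47
= 627816166374159054023/442720643463713815200
≈ 1.4181

Sum = 627816166374159054023/442720643463713815200 ≈ 1.4181


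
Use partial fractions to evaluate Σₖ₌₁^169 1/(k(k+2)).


1/(k(k+2)) = (1/2)·(1/k - 1/(k+2)) (partial fractions)
Telescoping: Σ = (1/2)·(1 + 1/2 - 1/170 - 1/171) = 10816/14535

Sum = 10816/14535


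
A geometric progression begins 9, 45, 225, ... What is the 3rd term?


aₙ = a₁·r^(n-1)
= 9×5^2
= 9×25
= 225

a_3 = 225


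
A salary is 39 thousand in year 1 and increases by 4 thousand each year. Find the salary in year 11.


aₙ = a₁ + (n-1)d
= 39 + (11-1)×4
= 39 + 40
= 79

a_11 = 79


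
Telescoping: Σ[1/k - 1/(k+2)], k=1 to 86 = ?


Telescoping with gap 2: two head and two tail terms survive.
= (1 + 1/2) - (1/87 + 1/88)
= 3/2 - 1/87 - 1/88 = 11309/7656

Sum = 11309/7656


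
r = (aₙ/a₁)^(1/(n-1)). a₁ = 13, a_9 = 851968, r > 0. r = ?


r^(n-1) = aₙ/a₁
r^8 = 851968/13 = 65536
r = 65536^(1/8)
= ±4; taking r > 0 gives r = 4

r = 4


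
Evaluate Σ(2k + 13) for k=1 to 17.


Σ(2k+13) = 2·Σk + 13·n
= 2·153 + 13·17
= 306 + 221 = 527

Σ = 527


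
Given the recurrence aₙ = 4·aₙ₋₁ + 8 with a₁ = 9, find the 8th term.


Computing step by step:
a_1 = 9
a_2 = 44
a_3 = 184
a_4 = 744
a_5 = 2984
a_6 = 11944
a_7 = 47784
a_8 = 191144


a_8 = 191144


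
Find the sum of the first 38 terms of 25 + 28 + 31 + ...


aₙ = 25 + (38-1)×3 = 136
Sₙ = n(a₁+aₙ)/2 = 38×(25+136)/2
= 38×161/2 = 3059

S_38 = 3059


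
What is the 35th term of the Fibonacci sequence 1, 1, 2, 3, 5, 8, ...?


Fibonacci sequence: 1, 1, 2, 3, 5, 8, 13, 21, 34, 55, 89, ...
F(35) = 9227465

F(35) = 9227465


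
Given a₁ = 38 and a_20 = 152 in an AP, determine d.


d = (aₙ - a₁)/(n-1)
= (152 - 38)/(20-1)
= 114/19 = 6

d = 6


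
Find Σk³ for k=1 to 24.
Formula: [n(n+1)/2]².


n(n+1)/2 = 24×25/2 = 300
Σk³ = 300² = 90000

Σk³ = 90000


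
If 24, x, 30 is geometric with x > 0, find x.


GM = √(24×30) = √720 = 26.8328

GM = 26.8328


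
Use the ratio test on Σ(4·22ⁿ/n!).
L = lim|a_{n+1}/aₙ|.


aₙ = 4·22^n/n!
a_{n+1}/aₙ = 22^(n+1)/(n+1)! × n!/22^n  (constant 4 cancels)
= 22/(n+1)
L = lim(n→∞) 22/(n+1) = 0
L < 1 → series CONVERGES

Converges (ratio test: L = 0 < 1)


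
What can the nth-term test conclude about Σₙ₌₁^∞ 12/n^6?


lim(n→∞) 12/n^6 = 0
lim aₙ = 0 → nth-term test is INCONCLUSIVE
(Need other tests; this is actually a convergent p-series with p=6 > 1)

Inconclusive (lim aₙ = 0; need another test)


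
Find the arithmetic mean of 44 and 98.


AM = (44 + 98)/2 = 142/2 = 71

AM = 71


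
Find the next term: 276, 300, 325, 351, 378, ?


Pattern: triangular numbers: n(n+1)/2
Terms: 276, 300, 325, 351, 378
Next term = 406

Next term = 406


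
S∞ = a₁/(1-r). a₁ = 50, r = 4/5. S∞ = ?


S∞ = a₁/(1-r) = 50/(1 - 4/5)
= 50/(1/5)
= 250

S∞ = 250


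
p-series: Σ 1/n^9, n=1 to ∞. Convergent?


p-series test: Σ c/n^p converges if p > 1, diverges if p ≤ 1 (constant c > 0 doesn't affect convergence).
p = 9
9 > 1 → CONVERGES

Converges (p = 9 > 1)


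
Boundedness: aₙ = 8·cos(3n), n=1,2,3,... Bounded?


For all n, -1 ≤ cos(3n) ≤ 1, so -8 ≤ 8·cos(3n) ≤ 8
Lower bound: -8, Upper bound: 8
The sequence IS bounded

Bounded (-8 ≤ aₙ ≤ 8)


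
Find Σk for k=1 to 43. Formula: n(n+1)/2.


n(n+1)/2 = 43×44/2 = 1892/2 = 946

Σk = 946


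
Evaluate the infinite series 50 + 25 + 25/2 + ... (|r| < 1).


S∞ = a₁/(1-r) = 50/(1 - 1/2)
= 50/(1/2)
= 100

S∞ = 100


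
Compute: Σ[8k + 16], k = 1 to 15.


Σ(8k+16) = 8·Σk + 16·n
= 8·120 + 16·15
= 960 + 240 = 1200

Σ = 1200


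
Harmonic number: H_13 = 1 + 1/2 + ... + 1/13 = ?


H_13 = 1/1 + 1/2 + 1/3 + ... + 1/13
= 1145993/360360
≈ 3.1801

H_13 = 1145993/360360 ≈ 3.1801


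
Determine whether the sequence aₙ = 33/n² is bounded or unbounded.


a₁ = 33, a₂ = 33/4, a₃ = 33/9, ...
0 < aₙ ≤ 33 for all n ≥ 1
The sequence IS bounded

Bounded (0 < aₙ ≤ 33)


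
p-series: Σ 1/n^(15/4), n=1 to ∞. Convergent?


p-series test: Σ c/n^p converges if p > 1, diverges if p ≤ 1 (constant c > 0 doesn't affect convergence).
p = 15/4
15/4 > 1 → CONVERGES

Converges (p = 15/4 > 1)


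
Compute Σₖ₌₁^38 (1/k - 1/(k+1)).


Telescoping: adjacent terms cancel.
= 1/1 - 1/39
= 1 - 1/39 = 38/39

Sum = 38/39


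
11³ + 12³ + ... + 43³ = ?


Σₖ₌11^43 k³ = [43·44/2]² − [10·11/2]²
= 894916 − 3025 = 891891

Σk³ = 891891


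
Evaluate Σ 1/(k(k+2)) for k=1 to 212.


1/(k(k+2)) = (1/2)·(1/k - 1/(k+2)) (partial fractions)
Telescoping: Σ = (1/2)·(1 + 1/2 - 1/213 - 1/214) = 33973/45582

Sum = 33973/45582


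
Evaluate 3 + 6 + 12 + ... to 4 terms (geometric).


Sₙ = 3×(2^4 - 1)/(2 - 1)
= 3×(16 - 1)/1
= 3×15/1
= 45

S_4 = 45


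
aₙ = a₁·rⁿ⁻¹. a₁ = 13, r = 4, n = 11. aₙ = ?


aₙ = a₁·r^(n-1)
= 13×4^10
= 13×1048576
= 13631488

a_11 = 13631488


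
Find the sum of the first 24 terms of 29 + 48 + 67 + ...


aₙ = 29 + (24-1)×19 = 466
Sₙ = n(a₁+aₙ)/2 = 24×(29+466)/2
= 24×495/2 = 5940

S_24 = 5940


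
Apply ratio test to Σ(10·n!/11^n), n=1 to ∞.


aₙ = 10·n!/11^n
a_{n+1}/aₙ = (n+1)!/11^(n+1) × 11^n/n!  (constant 10 cancels)
= (n+1)/11
L = lim(n→∞) (n+1)/11 = ∞
L > 1 → series DIVERGES

Diverges (ratio test: L = ∞ > 1)


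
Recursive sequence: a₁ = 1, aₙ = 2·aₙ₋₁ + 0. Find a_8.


Computing step by step:
a_1 = 1
a_2 = 2
a_3 = 4
a_4 = 8
a_5 = 16
a_6 = 32
a_7 = 64
a_8 = 128


a_8 = 128


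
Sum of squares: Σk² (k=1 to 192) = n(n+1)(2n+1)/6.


n = 192
n(n+1)(2n+1)/6 = 192×193×385/6
= 14266560/6 = 2377760

Σk² = 2377760


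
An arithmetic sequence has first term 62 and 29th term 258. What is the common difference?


d = (aₙ - a₁)/(n-1)
= (258 - 62)/(29-1)
= 196/28 = 7

d = 7


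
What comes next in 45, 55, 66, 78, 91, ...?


Pattern: triangular numbers: n(n+1)/2
Terms: 45, 55, 66, 78, 91
Next term = 105

Next term = 105


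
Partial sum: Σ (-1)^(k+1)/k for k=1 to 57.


S = 1 - 1/2 + 1/3 - 1/4 + 1/5 - 1/6 + 1/7 - 1/8 ± ...
= 0.7018
(Full series converges to +ln(2) ≈ +0.6931)

S_57 = 0.7018


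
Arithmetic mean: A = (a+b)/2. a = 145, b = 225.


AM = (145 + 225)/2 = 370/2 = 185

AM = 185


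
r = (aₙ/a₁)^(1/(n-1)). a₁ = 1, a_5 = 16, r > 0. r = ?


r^(n-1) = aₙ/a₁
r^4 = 16/1 = 16
r = 16^(1/4)
= ±2; taking r > 0 gives r = 2

r = 2


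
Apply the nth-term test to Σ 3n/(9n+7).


lim(n→∞) 3n/(9n+7) = 3/9 = 1/3  (divide numerator and denominator by n)
lim aₙ = 1/3 ≠ 0 → series DIVERGES

Diverges (lim aₙ = 1/3 ≠ 0)


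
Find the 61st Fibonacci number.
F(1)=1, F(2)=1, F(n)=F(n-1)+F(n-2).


Fibonacci sequence: 1, 1, 2, 3, 5, 8, 13, 21, 34, 55, 89, ...
F(61) = 2504730781961

F(61) = 2504730781961


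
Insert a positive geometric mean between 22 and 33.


GM = √(22×33) = √726 = 26.9444

GM = 26.9444


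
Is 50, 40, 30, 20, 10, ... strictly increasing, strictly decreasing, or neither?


Differences: -10, -10, -10, -10
All differences < 0 → strictly DECREASING

Monotonically decreasing


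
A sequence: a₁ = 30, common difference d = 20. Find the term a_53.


aₙ = a₁ + (n-1)d
= 30 + (53-1)×20
= 30 + 1040
= 1070

a_53 = 1070


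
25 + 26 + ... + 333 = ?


Σₖ₌25^333 k = Σₖ₌₁^333 k − Σₖ₌₁^24 k
= 333·334/2 − 24·25/2
= 55611 − 300 = 55311

Σk = 55311


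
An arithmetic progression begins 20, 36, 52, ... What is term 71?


aₙ = a₁ + (n-1)d
= 20 + (71-1)×16
= 20 + 1120
= 1140

a_71 = 1140


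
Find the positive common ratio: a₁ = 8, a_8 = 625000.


r^(n-1) = aₙ/a₁
r^7 = 625000/8 = 78125
r = 78125^(1/7)
= 5

r = 5


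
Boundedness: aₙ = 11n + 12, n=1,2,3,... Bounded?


aₙ = 11n + 12 → as n→∞, aₙ→∞
No finite upper bound exists
The sequence is UNBOUNDED

Unbounded (aₙ → ∞ as n → ∞)


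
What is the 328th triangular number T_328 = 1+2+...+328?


n(n+1)/2 = 328×329/2 = 107912/2 = 53956

Σk = 53956


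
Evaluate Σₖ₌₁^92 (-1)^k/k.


S = -1 + 1/2 - 1/3 + 1/4 - 1/5 + 1/6 - 1/7 + 1/8 ± ...
= -0.6877
(Full series converges to -ln(2) ≈ -0.6931)

S_92 = -0.6877


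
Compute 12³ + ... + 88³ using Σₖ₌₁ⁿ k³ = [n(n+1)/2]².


Σₖ₌12^88 k³ = [88·89/2]² − [11·12/2]²
= 15335056 − 4356 = 15330700

Σk³ = 15330700


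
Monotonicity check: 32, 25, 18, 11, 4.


Differences: -7, -7, -7, -7
All differences < 0 → strictly DECREASING

Monotonically decreasing


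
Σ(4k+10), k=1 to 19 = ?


Σ(4k+10) = 4·Σk + 10·n
= 4·190 + 10·19
= 760 + 190 = 950

Σ = 950


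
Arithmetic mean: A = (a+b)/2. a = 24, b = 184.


AM = (24 + 184)/2 = 208/2 = 104

AM = 104


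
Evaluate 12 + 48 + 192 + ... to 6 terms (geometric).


Sₙ = 12×(4^6 - 1)/(4 - 1)
= 12×(4096 - 1)/3
= 12×4095/3
= 16380

S_6 = 16380


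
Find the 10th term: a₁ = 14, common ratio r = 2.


aₙ = a₁·r^(n-1)
= 14×2^9
= 14×512
= 7168

a_10 = 7168


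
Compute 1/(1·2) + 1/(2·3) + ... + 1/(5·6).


1/(k(k+1)) = 1/k - 1/(k+1) (partial fractions)
Telescoping: Σ = 1 - 1/6 = 5/6

Sum = 5/6


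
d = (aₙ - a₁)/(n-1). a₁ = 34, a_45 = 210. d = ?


d = (aₙ - a₁)/(n-1)
= (210 - 34)/(45-1)
= 176/44 = 4

d = 4


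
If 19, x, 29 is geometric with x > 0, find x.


GM = √(19×29) = √551 = 23.4734

GM = 23.4734


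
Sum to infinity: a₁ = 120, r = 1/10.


S∞ = a₁/(1-r) = 120/(1 - 1/10)
= 120/(9/10)
= 400/3

S∞ = 400/3


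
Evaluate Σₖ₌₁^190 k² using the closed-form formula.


n = 190
n(n+1)(2n+1)/6 = 190×191×381/6
= 13826490/6 = 2304415

Σk² = 2304415


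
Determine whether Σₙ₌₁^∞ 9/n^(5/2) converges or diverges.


p-series test: Σ c/n^p converges if p > 1, diverges if p ≤ 1 (constant c > 0 doesn't affect convergence).
p = 5/2
5/2 > 1 → CONVERGES

Converges (p = 5/2 > 1)


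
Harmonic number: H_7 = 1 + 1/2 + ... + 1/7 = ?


H_7 = 1/1 + 1/2 + 1/3 + 1/4 + 1/5 + 1/6 + 1/7
= 363/140
≈ 2.5929

H_7 = 363/140 ≈ 2.5929


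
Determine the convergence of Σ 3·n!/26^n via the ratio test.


aₙ = 3·n!/26^n
a_{n+1}/aₙ = (n+1)!/26^(n+1) × 26^n/n!  (constant 3 cancels)
= (n+1)/26
L = lim(n→∞) (n+1)/26 = ∞
L > 1 → series DIVERGES

Diverges (ratio test: L = ∞ > 1)


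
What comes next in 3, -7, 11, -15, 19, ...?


Pattern: alternating sign, magnitude arithmetic (d=4)
Terms: 3, -7, 11, -15, 19
Next term = -23

Next term = -23


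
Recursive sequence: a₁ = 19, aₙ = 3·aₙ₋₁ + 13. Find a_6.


Computing step by step:
a_1 = 19
a_2 = 70
a_3 = 223
a_4 = 682
a_5 = 2059
a_6 = 6190


a_6 = 6190


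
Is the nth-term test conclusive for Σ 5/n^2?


lim(n→∞) 5/n^2 = 0
lim aₙ = 0 → nth-term test is INCONCLUSIVE
(Need other tests; this is actually a convergent p-series with p=2 > 1)

Inconclusive (lim aₙ = 0; need another test)


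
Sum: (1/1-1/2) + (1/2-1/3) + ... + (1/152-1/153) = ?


Telescoping: adjacent terms cancel.
= 1/1 - 1/153
= 1 - 1/153 = 152/153

Sum = 152/153


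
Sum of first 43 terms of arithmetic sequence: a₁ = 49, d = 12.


aₙ = 49 + (43-1)×12 = 553
Sₙ = n(a₁+aₙ)/2 = 43×(49+553)/2
= 43×602/2 = 12943

S_43 = 12943


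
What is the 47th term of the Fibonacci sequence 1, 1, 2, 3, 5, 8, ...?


Fibonacci sequence: 1, 1, 2, 3, 5, 8, 13, 21, 34, 55, 89, ...
F(47) = 2971215073

F(47) = 2971215073


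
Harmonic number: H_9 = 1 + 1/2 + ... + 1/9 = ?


H_9 = 1/1 + 1/2 + 1/3 + 1/4 + 1/5 + 1/6 + 1/7 + 1/8 + 1/9
= 7129/2520
≈ 2.829

H_9 = 7129/2520 ≈ 2.829


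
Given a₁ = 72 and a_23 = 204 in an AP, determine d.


d = (aₙ - a₁)/(n-1)
= (204 - 72)/(23-1)
= 132/22 = 6

d = 6


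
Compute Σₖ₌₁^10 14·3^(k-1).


Sₙ = 14×(3^10 - 1)/(3 - 1)
= 14×(59049 - 1)/2
= 14×59048/2
= 413336

S_10 = 413336


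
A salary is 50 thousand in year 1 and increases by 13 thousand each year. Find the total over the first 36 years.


aₙ = 50 + (36-1)×13 = 505
Sₙ = n(a₁+aₙ)/2 = 36×(50+505)/2
= 36×555/2 = 9990

S_36 = 9990


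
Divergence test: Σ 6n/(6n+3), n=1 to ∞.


lim(n→∞) 6n/(6n+3) = 6/6 = 1  (divide numerator and denominator by n)
lim aₙ = 1 ≠ 0 → series DIVERGES

Diverges (lim aₙ = 1 ≠ 0)


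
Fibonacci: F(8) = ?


Fibonacci sequence: 1, 1, 2, 3, 5, 8, 13, 21
F(8) = 21

F(8) = 21


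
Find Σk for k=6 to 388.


Σₖ₌6^388 k = Σₖ₌₁^388 k − Σₖ₌₁^5 k
= 388·389/2 − 5·6/2
= 75466 − 15 = 75451

Σk = 75451


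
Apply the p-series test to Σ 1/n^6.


p-series test: Σ c/n^p converges if p > 1, diverges if p ≤ 1 (constant c > 0 doesn't affect convergence).
p = 6
6 > 1 → CONVERGES

Converges (p = 6 > 1)


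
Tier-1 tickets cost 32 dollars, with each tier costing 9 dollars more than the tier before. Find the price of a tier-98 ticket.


aₙ = a₁ + (n-1)d
= 32 + (98-1)×9
= 32 + 873
= 905

a_98 = 905


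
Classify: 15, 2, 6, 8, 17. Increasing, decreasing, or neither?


Differences: -13, 4, 2, 9
Difference at position 2 is +4 (> 0) but position 1 is -13 (< 0) — sequence both rises and falls
→ NOT monotonic

Not monotonic


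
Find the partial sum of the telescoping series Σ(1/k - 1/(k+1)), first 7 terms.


Telescoping: adjacent terms cancel.
= 1/1 - 1/8
= 1 - 1/8 = 7/8

Sum = 7/8


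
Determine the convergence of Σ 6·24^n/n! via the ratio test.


aₙ = 6·24^n/n!
a_{n+1}/aₙ = 24^(n+1)/(n+1)! × n!/24^n  (constant 6 cancels)
= 24/(n+1)
L = lim(n→∞) 24/(n+1) = 0
L < 1 → series CONVERGES

Converges (ratio test: L = 0 < 1)


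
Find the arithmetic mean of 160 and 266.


AM = (160 + 266)/2 = 426/2 = 213

AM = 213


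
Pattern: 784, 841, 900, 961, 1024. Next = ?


Pattern: perfect squares: n²
Terms: 784, 841, 900, 961, 1024
Next term = 1089

Next term = 1089


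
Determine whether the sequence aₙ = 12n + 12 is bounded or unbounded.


aₙ = 12n + 12 → as n→∞, aₙ→∞
No finite upper bound exists
The sequence is UNBOUNDED

Unbounded (aₙ → ∞ as n → ∞)


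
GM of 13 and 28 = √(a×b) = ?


GM = √(13×28) = √364 = 19.0788

GM = 19.0788


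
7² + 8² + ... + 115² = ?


Σₖ₌7^115 k² = Σₖ₌₁^115 k² − Σₖ₌₁^6 k²
= 115·116·231/6 − 6·7·13/6
= 513590 − 91 = 513499

Σk² = 513499


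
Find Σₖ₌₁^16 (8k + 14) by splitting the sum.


Σ(8k+14) = 8·Σk + 14·n
= 8·136 + 14·16
= 1088 + 224 = 1312

Σ = 1312


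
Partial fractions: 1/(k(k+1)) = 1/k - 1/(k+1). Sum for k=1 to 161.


1/(k(k+1)) = 1/k - 1/(k+1) (partial fractions)
Telescoping: Σ = 1 - 1/162 = 161/162

Sum = 161/162


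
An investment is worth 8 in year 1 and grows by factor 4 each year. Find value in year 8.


aₙ = a₁·r^(n-1)
= 8×4^7
= 8×16384
= 131072

a_8 = 131072


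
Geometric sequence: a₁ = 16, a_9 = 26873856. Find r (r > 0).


r^(n-1) = aₙ/a₁
r^8 = 26873856/16 = 1679616
r = 1679616^(1/8)
= ±6; taking r > 0 gives r = 6

r = 6


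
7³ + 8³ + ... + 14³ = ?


Σₖ₌7^14 k³ = [14·15/2]² − [6·7/2]²
= 11025 − 441 = 10584

Σk³ = 10584


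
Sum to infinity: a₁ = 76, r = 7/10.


S∞ = a₁/(1-r) = 76/(1 - 7/10)
= 76/(3/10)
= 760/3

S∞ = 760/3


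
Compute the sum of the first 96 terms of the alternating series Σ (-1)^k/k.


S = -1 + 1/2 - 1/3 + 1/4 - 1/5 + 1/6 - 1/7 + 1/8 ± ...
= -0.688
(Full series converges to -ln(2) ≈ -0.6931)

S_96 = -0.688


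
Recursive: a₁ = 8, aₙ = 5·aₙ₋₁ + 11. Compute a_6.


Computing step by step:
a_1 = 8
a_2 = 51
a_3 = 266
a_4 = 1341
a_5 = 6716
a_6 = 33591


a_6 = 33591


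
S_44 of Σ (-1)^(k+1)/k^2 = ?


S = 1 - 1/4 + 1/9 - 1/16 + 1/25 - 1/36 + 1/49 - 1/64 ± ...
= 0.8222
(Full series converges to +π²/12 ≈ +0.8225)

S_44 = 0.8222


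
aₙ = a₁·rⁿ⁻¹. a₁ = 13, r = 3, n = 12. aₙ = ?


aₙ = a₁·r^(n-1)
= 13×3^11
= 13×177147
= 2302911

a_12 = 2302911


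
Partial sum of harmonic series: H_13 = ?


H_13 = 1/1 + 1/2 + 1/3 + ... + 1/13
= 1145993/360360
≈ 3.1801

H_13 = 1145993/360360 ≈ 3.1801


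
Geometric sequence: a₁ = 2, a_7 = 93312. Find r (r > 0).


r^(n-1) = aₙ/a₁
r^6 = 93312/2 = 46656
r = 46656^(1/6)
= ±6; taking r > 0 gives r = 6

r = 6


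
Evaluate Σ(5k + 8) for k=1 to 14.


Σ(5k+8) = 5·Σk + 8·n
= 5·105 + 8·14
= 525 + 112 = 637

Σ = 637


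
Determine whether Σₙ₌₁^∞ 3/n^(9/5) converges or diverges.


p-series test: Σ c/n^p converges if p > 1, diverges if p ≤ 1 (constant c > 0 doesn't affect convergence).
p = 9/5
9/5 > 1 → CONVERGES

Converges (p = 9/5 > 1)


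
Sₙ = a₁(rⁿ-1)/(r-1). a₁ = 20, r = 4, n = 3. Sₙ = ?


Sₙ = 20×(4^3 - 1)/(4 - 1)
= 20×(64 - 1)/3
= 20×63/3
= 420

S_3 = 420


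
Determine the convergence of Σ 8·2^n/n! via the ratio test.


aₙ = 8·2^n/n!
a_{n+1}/aₙ = 2^(n+1)/(n+1)! × n!/2^n  (constant 8 cancels)
= 2/(n+1)
L = lim(n→∞) 2/(n+1) = 0
L < 1 → series CONVERGES

Converges (ratio test: L = 0 < 1)


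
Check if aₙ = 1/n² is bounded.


a₁ = 1, a₂ = 1/4, a₃ = 1/9, ...
0 < aₙ ≤ 1 for all n ≥ 1
The sequence IS bounded

Bounded (0 < aₙ ≤ 1)


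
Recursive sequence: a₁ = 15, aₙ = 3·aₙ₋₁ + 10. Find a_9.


Computing step by step:
a_1 = 15
a_2 = 55
a_3 = 175
a_4 = 535
a_5 = 1615
a_6 = 4855
a_7 = 14575
a_8 = 43735
a_9 = 131215


a_9 = 131215


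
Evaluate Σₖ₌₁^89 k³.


n(n+1)/2 = 89×90/2 = 4005
Σk³ = 4005² = 16040025

Σk³ = 16040025


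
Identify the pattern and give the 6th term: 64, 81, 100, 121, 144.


Pattern: perfect squares: n²
Terms: 64, 81, 100, 121, 144
Next term = 169

Next term = 169


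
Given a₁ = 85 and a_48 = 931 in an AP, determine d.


d = (aₙ - a₁)/(n-1)
= (931 - 85)/(48-1)
= 846/47 = 18

d = 18


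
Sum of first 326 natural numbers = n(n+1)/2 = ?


n(n+1)/2 = 326×327/2 = 106602/2 = 53301

Σk = 53301


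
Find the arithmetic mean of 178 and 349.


AM = (178 + 349)/2 = 527/2 = 263.5

AM = 263.5


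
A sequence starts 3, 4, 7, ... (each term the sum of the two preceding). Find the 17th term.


Computing iteratively: 3, 4, 7, 11, 18, 29, 47, 76, 123, 199, 322, 521, ...
a_17 = 5778

a_17 = 5778


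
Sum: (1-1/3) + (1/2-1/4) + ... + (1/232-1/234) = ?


Telescoping with gap 2: two head and two tail terms survive.
= (1 + 1/2) - (1/233 + 1/234)
= 3/2 - 1/233 - 1/234 = 40658/27261

Sum = 40658/27261


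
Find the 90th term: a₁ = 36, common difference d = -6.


aₙ = a₁ + (n-1)d
= 36 + (90-1)×-6
= 36 - 534
= -498

a_90 = -498


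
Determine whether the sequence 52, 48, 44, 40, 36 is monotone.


Differences: -4, -4, -4, -4
All differences < 0 → strictly DECREASING

Monotonically decreasing


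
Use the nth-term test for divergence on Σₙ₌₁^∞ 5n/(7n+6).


lim(n→∞) 5n/(7n+6) = 5/7 = 5/7  (divide numerator and denominator by n)
lim aₙ = 5/7 ≠ 0 → series DIVERGES

Diverges (lim aₙ = 5/7 ≠ 0)


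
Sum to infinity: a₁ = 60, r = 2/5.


S∞ = a₁/(1-r) = 60/(1 - 2/5)
= 60/(3/5)
= 100

S∞ = 100


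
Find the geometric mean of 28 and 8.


GM = √(28×8) = √224 = 14.9666

GM = 14.9666


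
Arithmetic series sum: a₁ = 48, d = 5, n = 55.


aₙ = 48 + (55-1)×5 = 318
Sₙ = n(a₁+aₙ)/2 = 55×(48+318)/2
= 55×366/2 = 10065

S_55 = 10065


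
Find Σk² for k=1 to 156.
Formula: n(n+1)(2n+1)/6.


n = 156
n(n+1)(2n+1)/6 = 156×157×313/6
= 7665996/6 = 1277666

Σk² = 1277666


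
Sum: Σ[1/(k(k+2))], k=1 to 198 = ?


1/(k(k+2)) = (1/2)·(1/k - 1/(k+2)) (partial fractions)
Telescoping: Σ = (1/2)·(1 + 1/2 - 1/199 - 1/200) = 59301/79600

Sum = 59301/79600


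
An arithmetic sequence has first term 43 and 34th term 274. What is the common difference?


d = (aₙ - a₁)/(n-1)
= (274 - 43)/(34-1)
= 231/33 = 7

d = 7


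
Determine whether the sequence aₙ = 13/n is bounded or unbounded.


a₁ = 13, a₂ = 13/2, a₃ = 13/3, ...
0 < aₙ ≤ 13 for all n ≥ 1
Lower bound: 0, Upper bound: 13
The sequence IS bounded

Bounded (0 < aₙ ≤ 13)


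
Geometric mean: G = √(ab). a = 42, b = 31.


GM = √(42×31) = √1302 = 36.0832

GM = 36.0832


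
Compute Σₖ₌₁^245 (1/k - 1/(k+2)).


Telescoping with gap 2: two head and two tail terms survive.
= (1 + 1/2) - (1/246 + 1/247)
= 3/2 - 1/246 - 1/247 = 45325/30381

Sum = 45325/30381


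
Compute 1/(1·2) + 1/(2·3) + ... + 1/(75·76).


1/(k(k+1)) = 1/k - 1/(k+1) (partial fractions)
Telescoping: Σ = 1 - 1/76 = 75/76

Sum = 75/76


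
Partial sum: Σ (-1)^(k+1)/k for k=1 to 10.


S = 1 - 1/2 + 1/3 - 1/4 + 1/5 - 1/6 + 1/7 - 1/8 ± ...
= 0.6456
(Full series converges to +ln(2) ≈ +0.6931)

S_10 = 0.6456


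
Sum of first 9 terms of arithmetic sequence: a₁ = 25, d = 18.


aₙ = 25 + (9-1)×18 = 169
Sₙ = n(a₁+aₙ)/2 = 9×(25+169)/2
= 9×194/2 = 873

S_9 = 873


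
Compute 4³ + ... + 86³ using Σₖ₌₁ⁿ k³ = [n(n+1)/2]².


Σₖ₌4^86 k³ = [86·87/2]² − [3·4/2]²
= 13995081 − 36 = 13995045

Σk³ = 13995045


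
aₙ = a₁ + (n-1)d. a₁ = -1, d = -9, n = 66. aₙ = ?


aₙ = a₁ + (n-1)d
= -1 + (66-1)×-9
= -1 - 585
= -586

a_66 = -586


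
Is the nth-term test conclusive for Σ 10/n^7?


lim(n→∞) 10/n^7 = 0
lim aₙ = 0 → nth-term test is INCONCLUSIVE
(Need other tests; this is actually a convergent p-series with p=7 > 1)

Inconclusive (lim aₙ = 0; need another test)


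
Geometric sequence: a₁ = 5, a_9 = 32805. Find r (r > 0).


r^(n-1) = aₙ/a₁
r^8 = 32805/5 = 6561
r = 6561^(1/8)
= ±3; taking r > 0 gives r = 3

r = 3


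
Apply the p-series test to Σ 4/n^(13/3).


p-series test: Σ c/n^p converges if p > 1, diverges if p ≤ 1 (constant c > 0 doesn't affect convergence).
p = 13/3
13/3 > 1 → CONVERGES

Converges (p = 13/3 > 1)


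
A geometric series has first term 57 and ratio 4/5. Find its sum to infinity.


S∞ = a₁/(1-r) = 57/(1 - 4/5)
= 57/(1/5)
= 285

S∞ = 285


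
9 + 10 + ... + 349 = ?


Σₖ₌9^349 k = Σₖ₌₁^349 k − Σₖ₌₁^8 k
= 349·350/2 − 8·9/2
= 61075 − 36 = 61039

Σk = 61039


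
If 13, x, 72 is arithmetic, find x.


AM = (13 + 72)/2 = 85/2 = 42.5

AM = 42.5


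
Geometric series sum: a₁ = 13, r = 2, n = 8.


Sₙ = 13×(2^8 - 1)/(2 - 1)
= 13×(256 - 1)/1
= 13×255/1
= 3315

S_8 = 3315


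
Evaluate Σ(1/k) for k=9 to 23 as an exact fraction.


Σₖ₌9^23 1/k = 1/9 + 1/10 + 1/11 + ... + 1/23
= 604691361/594914320
≈ 1.0164

Sum = 604691361/594914320 ≈ 1.0164


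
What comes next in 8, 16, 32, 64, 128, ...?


Pattern: geometric (r=2)
Terms: 8, 16, 32, 64, 128
Next term = 256

Next term = 256


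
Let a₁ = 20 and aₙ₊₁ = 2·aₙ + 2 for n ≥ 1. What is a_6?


Computing step by step:
a_1 = 20
a_2 = 42
a_3 = 86
a_4 = 174
a_5 = 350
a_6 = 702


a_6 = 702


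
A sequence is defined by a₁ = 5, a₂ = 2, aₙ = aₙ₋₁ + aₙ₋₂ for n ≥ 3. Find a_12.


Computing iteratively: 5, 2, 7, 9, 16, 25, 41, 66, 107, 173, 280, 453
a_12 = 453

a_12 = 453


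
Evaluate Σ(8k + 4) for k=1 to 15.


Σ(8k+4) = 8·Σk + 4·n
= 8·120 + 4·15
= 960 + 60 = 1020

Σ = 1020


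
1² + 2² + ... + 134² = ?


n = 134
n(n+1)(2n+1)/6 = 134×135×269/6
= 4866210/6 = 811035

Σk² = 811035


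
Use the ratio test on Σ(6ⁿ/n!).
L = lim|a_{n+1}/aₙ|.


aₙ = 6^n/n!
a_{n+1}/aₙ = 6^(n+1)/(n+1)! × n!/6^n
= 6/(n+1)
L = lim(n→∞) 6/(n+1) = 0
L < 1 → series CONVERGES

Converges (ratio test: L = 0 < 1)


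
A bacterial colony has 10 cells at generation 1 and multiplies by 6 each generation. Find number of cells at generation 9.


aₙ = a₁·r^(n-1)
= 10×6^8
= 10×1679616
= 16796160

a_9 = 16796160


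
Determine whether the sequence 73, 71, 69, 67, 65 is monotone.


Differences: -2, -2, -2, -2
All differences < 0 → strictly DECREASING

Monotonically decreasing


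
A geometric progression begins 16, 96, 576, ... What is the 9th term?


aₙ = a₁·r^(n-1)
= 16×6^8
= 16×1679616
= 26873856

a_9 = 26873856


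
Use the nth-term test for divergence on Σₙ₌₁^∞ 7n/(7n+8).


lim(n→∞) 7n/(7n+8) = 7/7 = 1  (divide numerator and denominator by n)
lim aₙ = 1 ≠ 0 → series DIVERGES

Diverges (lim aₙ = 1 ≠ 0)


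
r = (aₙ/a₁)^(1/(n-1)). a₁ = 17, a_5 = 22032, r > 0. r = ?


r^(n-1) = aₙ/a₁
r^4 = 22032/17 = 1296
r = 1296^(1/4)
= ±6; taking r > 0 gives r = 6

r = 6


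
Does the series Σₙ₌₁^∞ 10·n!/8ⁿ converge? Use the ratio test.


aₙ = 10·n!/8^n
a_{n+1}/aₙ = (n+1)!/8^(n+1) × 8^n/n!  (constant 10 cancels)
= (n+1)/8
L = lim(n→∞) (n+1)/8 = ∞
L > 1 → series DIVERGES

Diverges (ratio test: L = ∞ > 1)


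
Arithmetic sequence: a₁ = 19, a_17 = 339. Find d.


d = (aₙ - a₁)/(n-1)
= (339 - 19)/(17-1)
= 320/16 = 20

d = 20


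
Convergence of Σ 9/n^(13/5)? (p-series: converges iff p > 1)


p-series test: Σ c/n^p converges if p > 1, diverges if p ≤ 1 (constant c > 0 doesn't affect convergence).
p = 13/5
13/5 > 1 → CONVERGES

Converges (p = 13/5 > 1)


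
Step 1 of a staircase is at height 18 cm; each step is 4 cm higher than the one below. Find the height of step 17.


aₙ = a₁ + (n-1)d
= 18 + (17-1)×4
= 18 + 64
= 82

a_17 = 82


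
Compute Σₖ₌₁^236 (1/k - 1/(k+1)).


Telescoping: adjacent terms cancel.
= 1/1 - 1/237
= 1 - 1/237 = 236/237

Sum = 236/237


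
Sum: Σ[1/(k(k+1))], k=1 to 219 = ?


1/(k(k+1)) = 1/k - 1/(k+1) (partial fractions)
Telescoping: Σ = 1 - 1/220 = 219/220

Sum = 219/220


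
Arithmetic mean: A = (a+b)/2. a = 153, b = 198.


AM = (153 + 198)/2 = 351/2 = 175.5

AM = 175.5


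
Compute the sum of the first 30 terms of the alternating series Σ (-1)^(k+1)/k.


S = 1 - 1/2 + 1/3 - 1/4 + 1/5 - 1/6 + 1/7 - 1/8 ± ...
= 0.6768
(Full series converges to +ln(2) ≈ +0.6931)

S_30 = 0.6768


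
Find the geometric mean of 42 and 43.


GM = √(42×43) = √1806 = 42.4971

GM = 42.4971


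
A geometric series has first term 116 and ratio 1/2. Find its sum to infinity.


S∞ = a₁/(1-r) = 116/(1 - 1/2)
= 116/(1/2)
= 232

S∞ = 232


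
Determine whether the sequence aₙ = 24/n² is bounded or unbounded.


a₁ = 24, a₂ = 24/4, a₃ = 24/9, ...
0 < aₙ ≤ 24 for all n ≥ 1
The sequence IS bounded

Bounded (0 < aₙ ≤ 24)


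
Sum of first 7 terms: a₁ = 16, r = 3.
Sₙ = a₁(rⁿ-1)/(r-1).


Sₙ = 16×(3^7 - 1)/(3 - 1)
= 16×(2187 - 1)/2
= 16×2186/2
= 17488

S_7 = 17488


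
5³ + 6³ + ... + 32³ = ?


Σₖ₌5^32 k³ = [32·33/2]² − [4·5/2]²
= 278784 − 100 = 278684

Σk³ = 278684


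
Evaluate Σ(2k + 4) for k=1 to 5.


Σ(2k+4) = 2·Σk + 4·n
= 2·15 + 4·5
= 30 + 20 = 50

Σ = 50


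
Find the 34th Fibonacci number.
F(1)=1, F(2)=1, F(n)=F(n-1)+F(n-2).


Fibonacci sequence: 1, 1, 2, 3, 5, 8, 13, 21, 34, 55, 89, ...
F(34) = 5702887

F(34) = 5702887


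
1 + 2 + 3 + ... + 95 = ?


n(n+1)/2 = 95×96/2 = 9120/2 = 4560

Σk = 4560


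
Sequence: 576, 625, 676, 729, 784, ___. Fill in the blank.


Pattern: perfect squares: n²
Terms: 576, 625, 676, 729, 784
Next term = 841

Next term = 841


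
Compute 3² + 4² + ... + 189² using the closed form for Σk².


Σₖ₌3^189 k² = Σₖ₌₁^189 k² − Σₖ₌₁^2 k²
= 189·190·379/6 − 2·3·5/6
= 2268315 − 5 = 2268310

Σk² = 2268310


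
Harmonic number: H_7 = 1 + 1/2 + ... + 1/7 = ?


H_7 = 1/1 + 1/2 + 1/3 + 1/4 + 1/5 + 1/6 + 1/7
= 363/140
≈ 2.5929

H_7 = 363/140 ≈ 2.5929


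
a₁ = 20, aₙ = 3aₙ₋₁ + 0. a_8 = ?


Computing step by step:
a_1 = 20
a_2 = 60
a_3 = 180
a_4 = 540
a_5 = 1620
a_6 = 4860
a_7 = 14580
a_8 = 43740


a_8 = 43740


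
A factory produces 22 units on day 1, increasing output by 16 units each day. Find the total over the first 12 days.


aₙ = 22 + (12-1)×16 = 198
Sₙ = n(a₁+aₙ)/2 = 12×(22+198)/2
= 12×220/2 = 1320

S_12 = 1320


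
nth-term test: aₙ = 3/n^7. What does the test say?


lim(n→∞) 3/n^7 = 0
lim aₙ = 0 → nth-term test is INCONCLUSIVE
(Need other tests; this is actually a convergent p-series with p=7 > 1)

Inconclusive (lim aₙ = 0; need another test)


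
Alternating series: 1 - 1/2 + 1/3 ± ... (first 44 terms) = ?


S = 1 - 1/2 + 1/3 - 1/4 + 1/5 - 1/6 + 1/7 - 1/8 ± ...
= 0.6819
(Full series converges to +ln(2) ≈ +0.6931)

S_44 = 0.6819


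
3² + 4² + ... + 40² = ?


Σₖ₌3^40 k² = Σₖ₌₁^40 k² − Σₖ₌₁^2 k²
= 40·41·81/6 − 2·3·5/6
= 22140 − 5 = 22135

Σk² = 22135


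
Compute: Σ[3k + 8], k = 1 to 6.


Σ(3k+8) = 3·Σk + 8·n
= 3·21 + 8·6
= 63 + 48 = 111

Σ = 111


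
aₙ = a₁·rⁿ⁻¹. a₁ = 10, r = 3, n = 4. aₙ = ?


aₙ = a₁·r^(n-1)
= 10×3^3
= 10×27
= 270

a_4 = 270


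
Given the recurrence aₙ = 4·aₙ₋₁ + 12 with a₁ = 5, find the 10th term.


Computing step by step:
a_1 = 5
a_2 = 32
a_3 = 140
a_4 = 572
a_5 = 2300
a_6 = 9212
a_7 = 36860
a_8 = 147452
a_9 = 589820
a_10 = 2359292


a_10 = 2359292


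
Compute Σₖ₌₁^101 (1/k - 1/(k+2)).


Telescoping with gap 2: two head and two tail terms survive.
= (1 + 1/2) - (1/102 + 1/103)
= 3/2 - 1/102 - 1/103 = 7777/5253

Sum = 7777/5253


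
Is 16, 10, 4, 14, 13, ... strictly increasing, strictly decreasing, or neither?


Differences: -6, -6, 10, -1
Difference at position 3 is +10 (> 0) but position 1 is -6 (< 0) — sequence both rises and falls
→ NOT monotonic

Not monotonic


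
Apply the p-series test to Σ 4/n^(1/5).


p-series test: Σ c/n^p converges if p > 1, diverges if p ≤ 1 (constant c > 0 doesn't affect convergence).
p = 1/5
1/5 ≤ 1 → DIVERGES

Diverges (p = 1/5 ≤ 1)


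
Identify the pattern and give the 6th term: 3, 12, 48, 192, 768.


Pattern: geometric (r=4)
Terms: 3, 12, 48, 192, 768
Next term = 3072

Next term = 3072


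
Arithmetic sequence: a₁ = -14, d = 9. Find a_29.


aₙ = a₁ + (n-1)d
= -14 + (29-1)×9
= -14 + 252
= 238

a_29 = 238


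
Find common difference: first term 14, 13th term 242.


d = (aₙ - a₁)/(n-1)
= (242 - 14)/(13-1)
= 228/12 = 19

d = 19


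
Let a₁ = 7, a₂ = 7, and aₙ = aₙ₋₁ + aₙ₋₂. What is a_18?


Computing iteratively: 7, 7, 14, 21, 35, 56, 91, 147, 238, 385, 623, 1008, ...
a_18 = 18088

a_18 = 18088


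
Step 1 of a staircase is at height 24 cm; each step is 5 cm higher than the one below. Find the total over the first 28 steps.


aₙ = 24 + (28-1)×5 = 159
Sₙ = n(a₁+aₙ)/2 = 28×(24+159)/2
= 28×183/2 = 2562

S_28 = 2562


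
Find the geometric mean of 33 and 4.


GM = √(33×4) = √132 = 11.4891

GM = 11.4891


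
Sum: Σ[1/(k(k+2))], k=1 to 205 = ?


1/(k(k+2)) = (1/2)·(1/k - 1/(k+2)) (partial fractions)
Telescoping: Σ = (1/2)·(1 + 1/2 - 1/206 - 1/207) = 31775/42642

Sum = 31775/42642


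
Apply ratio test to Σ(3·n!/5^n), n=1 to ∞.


aₙ = 3·n!/5^n
a_{n+1}/aₙ = (n+1)!/5^(n+1) × 5^n/n!  (constant 3 cancels)
= (n+1)/5
L = lim(n→∞) (n+1)/5 = ∞
L > 1 → series DIVERGES

Diverges (ratio test: L = ∞ > 1)


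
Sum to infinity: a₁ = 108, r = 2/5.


S∞ = a₁/(1-r) = 108/(1 - 2/5)
= 108/(3/5)
= 180

S∞ = 180


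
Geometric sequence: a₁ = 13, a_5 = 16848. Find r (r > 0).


r^(n-1) = aₙ/a₁
r^4 = 16848/13 = 1296
r = 1296^(1/4)
= ±6; taking r > 0 gives r = 6

r = 6


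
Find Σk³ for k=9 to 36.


Σₖ₌9^36 k³ = [36·37/2]² − [8·9/2]²
= 443556 − 1296 = 442260

Σk³ = 442260


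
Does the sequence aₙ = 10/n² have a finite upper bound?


a₁ = 10, a₂ = 10/4, a₃ = 10/9, ...
0 < aₙ ≤ 10 for all n ≥ 1
The sequence IS bounded

Bounded (0 < aₙ ≤ 10)


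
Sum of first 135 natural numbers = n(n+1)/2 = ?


n(n+1)/2 = 135×136/2 = 18360/2 = 9180

Σk = 9180


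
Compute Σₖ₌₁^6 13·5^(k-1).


Sₙ = 13×(5^6 - 1)/(5 - 1)
= 13×(15625 - 1)/4
= 13×15624/4
= 50778

S_6 = 50778


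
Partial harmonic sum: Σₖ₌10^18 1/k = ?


Σₖ₌10^18 1/k = 1/10 + 1/11 + 1/12 + 1/13 + 1/14 + 1/15 + 1/16 + 1/17 + 1/18
= 1632341/2450448
≈ 0.6661

Sum = 1632341/2450448 ≈ 0.6661


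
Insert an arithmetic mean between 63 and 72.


AM = (63 + 72)/2 = 135/2 = 67.5

AM = 67.5


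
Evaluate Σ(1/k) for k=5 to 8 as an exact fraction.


Σₖ₌5^8 1/k = 1/5 + 1/6 + 1/7 + 1/8
= 533/840
≈ 0.6345

Sum = 533/840 ≈ 0.6345


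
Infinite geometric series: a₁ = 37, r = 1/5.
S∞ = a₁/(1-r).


S∞ = a₁/(1-r) = 37/(1 - 1/5)
= 37/(4/5)
= 185/4

S∞ = 185/4


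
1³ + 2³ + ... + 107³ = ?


n(n+1)/2 = 107×108/2 = 5778
Σk³ = 5778² = 33385284

Σk³ = 33385284


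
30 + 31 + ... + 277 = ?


Σₖ₌30^277 k = Σₖ₌₁^277 k − Σₖ₌₁^29 k
= 277·278/2 − 29·30/2
= 38503 − 435 = 38068

Σk = 38068


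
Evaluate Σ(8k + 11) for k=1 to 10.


Σ(8k+11) = 8·Σk + 11·n
= 8·55 + 11·10
= 440 + 110 = 550

Σ = 550


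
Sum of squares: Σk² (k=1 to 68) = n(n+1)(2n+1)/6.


n = 68
n(n+1)(2n+1)/6 = 68×69×137/6
= 642804/6 = 107134

Σk² = 107134


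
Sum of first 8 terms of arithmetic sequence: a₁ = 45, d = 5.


aₙ = 45 + (8-1)×5 = 80
Sₙ = n(a₁+aₙ)/2 = 8×(45+80)/2
= 8×125/2 = 500

S_8 = 500


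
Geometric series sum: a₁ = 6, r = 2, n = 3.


Sₙ = 6×(2^3 - 1)/(2 - 1)
= 6×(8 - 1)/1
= 6×7/1
= 42

S_3 = 42


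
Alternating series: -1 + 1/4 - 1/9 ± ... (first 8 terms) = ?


S = -1 + 1/4 - 1/9 + 1/16 - 1/25 + 1/36 - 1/49 + 1/64
= -0.8156
(Full series converges to -π²/12 ≈ -0.8225)

S_8 = -0.8156


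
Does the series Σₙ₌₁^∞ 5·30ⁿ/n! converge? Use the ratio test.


aₙ = 5·30^n/n!
a_{n+1}/aₙ = 30^(n+1)/(n+1)! × n!/30^n  (constant 5 cancels)
= 30/(n+1)
L = lim(n→∞) 30/(n+1) = 0
L < 1 → series CONVERGES

Converges (ratio test: L = 0 < 1)


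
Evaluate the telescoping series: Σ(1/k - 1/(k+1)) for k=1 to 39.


Telescoping: adjacent terms cancel.
= 1/1 - 1/40
= 1 - 1/40 = 39/40

Sum = 39/40


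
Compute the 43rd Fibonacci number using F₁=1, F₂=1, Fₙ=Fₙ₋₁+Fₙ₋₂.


Fibonacci sequence: 1, 1, 2, 3, 5, 8, 13, 21, 34, 55, 89, ...
F(43) = 433494437

F(43) = 433494437


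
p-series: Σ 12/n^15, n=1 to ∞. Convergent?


p-series test: Σ c/n^p converges if p > 1, diverges if p ≤ 1 (constant c > 0 doesn't affect convergence).
p = 15
15 > 1 → CONVERGES

Converges (p = 15 > 1)


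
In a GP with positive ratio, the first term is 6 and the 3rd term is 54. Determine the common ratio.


r^(n-1) = aₙ/a₁
r^2 = 54/6 = 9
r = 9^(1/2)
= ±3; taking r > 0 gives r = 3

r = 3


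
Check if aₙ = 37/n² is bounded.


a₁ = 37, a₂ = 37/4, a₃ = 37/9, ...
0 < aₙ ≤ 37 for all n ≥ 1
The sequence IS bounded

Bounded (0 < aₙ ≤ 37)


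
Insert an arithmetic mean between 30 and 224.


AM = (30 + 224)/2 = 254/2 = 127

AM = 127


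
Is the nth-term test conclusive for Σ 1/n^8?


lim(n→∞) 1/n^8 = 0
lim aₙ = 0 → nth-term test is INCONCLUSIVE
(Need other tests; this is actually a convergent p-series with p=8 > 1)

Inconclusive (lim aₙ = 0; need another test)


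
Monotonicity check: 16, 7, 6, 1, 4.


Differences: -9, -1, -5, 3
Difference at position 4 is +3 (> 0) but position 1 is -9 (< 0) — sequence both rises and falls
→ NOT monotonic

Not monotonic


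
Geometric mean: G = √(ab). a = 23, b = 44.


GM = √(23×44) = √1012 = 31.8119

GM = 31.8119


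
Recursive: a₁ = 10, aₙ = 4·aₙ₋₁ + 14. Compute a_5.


Computing step by step:
a_1 = 10
a_2 = 54
a_3 = 230
a_4 = 934
a_5 = 3750


a_5 = 3750


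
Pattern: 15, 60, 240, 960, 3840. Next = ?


Pattern: geometric (r=4)
Terms: 15, 60, 240, 960, 3840
Next term = 15360

Next term = 15360


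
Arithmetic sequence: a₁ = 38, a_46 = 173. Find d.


d = (aₙ - a₁)/(n-1)
= (173 - 38)/(46-1)
= 135/45 = 3

d = 3


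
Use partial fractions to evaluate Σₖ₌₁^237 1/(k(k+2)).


1/(k(k+2)) = (1/2)·(1/k - 1/(k+2)) (partial fractions)
Telescoping: Σ = (1/2)·(1 + 1/2 - 1/238 - 1/239) = 42423/56882

Sum = 42423/56882


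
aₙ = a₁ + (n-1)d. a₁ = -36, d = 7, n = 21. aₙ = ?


aₙ = a₁ + (n-1)d
= -36 + (21-1)×7
= -36 + 140
= 104

a_21 = 104


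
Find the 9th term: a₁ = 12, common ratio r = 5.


aₙ = a₁·r^(n-1)
= 12×5^8
= 12×390625
= 4687500

a_9 = 4687500


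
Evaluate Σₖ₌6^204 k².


Σₖ₌6^204 k² = Σₖ₌₁^204 k² − Σₖ₌₁^5 k²
= 204·205·409/6 − 5·6·11/6
= 2850730 − 55 = 2850675

Σk² = 2850675


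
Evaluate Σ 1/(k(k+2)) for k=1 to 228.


1/(k(k+2)) = (1/2)·(1/k - 1/(k+2)) (partial fractions)
Telescoping: Σ = (1/2)·(1 + 1/2 - 1/229 - 1/230) = 39273/52670

Sum = 39273/52670


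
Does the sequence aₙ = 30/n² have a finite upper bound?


a₁ = 30, a₂ = 30/4, a₃ = 30/9, ...
0 < aₙ ≤ 30 for all n ≥ 1
The sequence IS bounded

Bounded (0 < aₙ ≤ 30)


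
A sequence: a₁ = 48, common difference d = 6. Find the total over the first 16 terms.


aₙ = 48 + (16-1)×6 = 138
Sₙ = n(a₁+aₙ)/2 = 16×(48+138)/2
= 16×186/2 = 1488

S_16 = 1488


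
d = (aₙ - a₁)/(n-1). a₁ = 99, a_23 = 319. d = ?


d = (aₙ - a₁)/(n-1)
= (319 - 99)/(23-1)
= 220/22 = 10

d = 10


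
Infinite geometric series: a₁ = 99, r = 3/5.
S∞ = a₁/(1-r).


S∞ = a₁/(1-r) = 99/(1 - 3/5)
= 99/(2/5)
= 495/2

S∞ = 495/2


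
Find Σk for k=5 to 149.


Σₖ₌5^149 k = Σₖ₌₁^149 k − Σₖ₌₁^4 k
= 149·150/2 − 4·5/2
= 11175 − 10 = 11165

Σk = 11165


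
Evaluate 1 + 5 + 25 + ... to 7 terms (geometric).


Sₙ = 1×(5^7 - 1)/(5 - 1)
= 1×(78125 - 1)/4
= 1×78124/4
= 19531

S_7 = 19531


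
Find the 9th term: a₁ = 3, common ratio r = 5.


aₙ = a₁·r^(n-1)
= 3×5^8
= 3×390625
= 1171875

a_9 = 1171875


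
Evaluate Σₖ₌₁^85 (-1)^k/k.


S = -1 + 1/2 - 1/3 + 1/4 - 1/5 + 1/6 - 1/7 + 1/8 ± ...
= -0.699
(Full series converges to -ln(2) ≈ -0.6931)

S_85 = -0.699


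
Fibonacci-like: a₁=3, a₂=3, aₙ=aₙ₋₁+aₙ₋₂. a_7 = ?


Computing iteratively: 3, 3, 6, 9, 15, 24, 39
a_7 = 39

a_7 = 39
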